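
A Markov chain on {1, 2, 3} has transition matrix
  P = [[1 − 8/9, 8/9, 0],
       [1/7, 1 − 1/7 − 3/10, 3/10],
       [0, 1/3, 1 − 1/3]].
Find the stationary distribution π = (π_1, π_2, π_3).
π = (45/577, 280/577, 252/577)

This is a birth-death chain on three states, which satisfies detailed balance: π_1 · P_{12} = π_2 · P_{21} and π_2 · P_{23} = π_3 · P_{32}.
From π_1 · 8/9 = π_2 · 1/7: π_2/π_1 = (8/9)/(1/7) = 56/9.
From π_2 · 3/10 = π_3 · 1/3: π_3/π_2 = (3/10)/(1/3) = 9/10.
Take π_1 proportional to 1; then unnormalized π = (1, 56/9, 28/5). Normalize by dividing by the sum 577/45:
  π = (45/577, 280/577, 252/577).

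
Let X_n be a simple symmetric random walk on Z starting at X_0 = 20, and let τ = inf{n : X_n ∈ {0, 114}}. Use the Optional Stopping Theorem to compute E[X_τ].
E[X_τ] = 20

X_n is a martingale and τ is a bounded-mean stopping time (indeed τ is finite a.s. with bounded expectation since the walk is in a bounded region). By the OST, E[X_τ] = E[X_0] = 20. Equivalently: E[X_τ] = 114 · P(hit 114 first) + 0 · P(hit 0 first) = 114 · (20/114) = 20.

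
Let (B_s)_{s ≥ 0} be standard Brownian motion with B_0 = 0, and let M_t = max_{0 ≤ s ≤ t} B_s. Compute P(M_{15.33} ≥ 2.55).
P(M_{15.33} ≥ 2.55) = 2·P(B_{15.33} ≥ 2.55) = 2(1 − Φ(2.55/√15.33)) ≈ 0.5149

By the reflection principle for Brownian motion, P(M_t ≥ a) = 2 · P(B_t ≥ a) for a ≥ 0. Since B_t ~ N(0, t), P(B_t ≥ 2.55) = 1 − Φ(2.55/√t) = 1 − Φ(2.55/√15.33) = 1 − Φ(0.6513). So
  P(M_{15.33} ≥ 2.55) = 2(1 − Φ(0.6513)) ≈ 0.5149.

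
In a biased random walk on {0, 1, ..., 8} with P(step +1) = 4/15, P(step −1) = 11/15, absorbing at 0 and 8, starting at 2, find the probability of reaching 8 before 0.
P(hit 8 before 0) = (1 − (11/4)^2) / (1 − (11/4)^8) = 4096/2040889

Let u_k denote P(reach 8 before 0 | start at k). Boundary: u_0 = 0, u_8 = 1. Recurrence: u_k = 4/15·u_{k+1} + 11/15·u_{k-1} for 1 ≤ k ≤ 7. Try u_k = A + B·r^k with r = q/p = (11/15)/(4/15) = 11/4. Substitution satisfies the recurrence; boundary conditions give:
  u_k = (1 − r^k) / (1 − r^N) = (1 − (11/4)^2) / (1 − (11/4)^8) = 4096/2040889.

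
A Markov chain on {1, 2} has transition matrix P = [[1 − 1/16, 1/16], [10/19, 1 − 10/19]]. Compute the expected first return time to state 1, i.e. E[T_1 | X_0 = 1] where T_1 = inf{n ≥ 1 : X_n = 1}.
E[T_1 | X_0 = 1] = 1/π_1 = 179/160

For an irreducible recurrent Markov chain with stationary distribution π, E[T_i | X_0 = i] = 1/π_i (Kac's formula). Here π_1 = (10/19)/(1/16 + 10/19) = (10/19)/(179/304) = 160/179, so E[T_1 | X_0 = 1] = 1/π_1 = (1/16 + 10/19)/(10/19) = (179/304)/(10/19) = 179/160.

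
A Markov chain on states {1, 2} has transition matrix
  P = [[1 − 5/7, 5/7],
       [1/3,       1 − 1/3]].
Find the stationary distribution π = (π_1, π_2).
π_1 = 7/22, π_2 = 15/22

Solve πP = π with π_1 + π_2 = 1. From πP = π: π_1 · (1 − 5/7) + π_2 · 1/3 = π_1 ⇒ π_2 · 1/3 = π_1 · 5/7 ⇒ π_2/π_1 = (5/7)/(1/3) = 15/7. Together with π_1 + π_2 = 1:
  π_1 = (1/3)/(5/7 + 1/3) = (1/3)/(22/21) = 7/22,
  π_2 = (5/7)/(5/7 + 1/3) = (5/7)/(22/21) = 15/22.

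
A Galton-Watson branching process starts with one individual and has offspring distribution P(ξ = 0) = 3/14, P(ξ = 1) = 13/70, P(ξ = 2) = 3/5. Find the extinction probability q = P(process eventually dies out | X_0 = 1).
q = 5/14

The pgf is f(s) = 3/14 + 13/70·s + 3/5·s². The extinction probability q is the smallest fixed point of f in [0, 1]. Setting s = f(s):
  3/5·s² + (13/70 − 1)·s + 3/14 = 0
  3/5·s² − (3/14 + 3/5)·s + 3/14 = 0
which factors as (s − 1)·(3/5·s − 3/14) = 0, giving roots s = 1 and s = (3/14)/(3/5) = 5/14.
Mean offspring μ = 13/70 + 2·3/5 = 97/70 > 1 (supercritical), so q < 1. The extinction probability is the smaller root: q = (3/14)/(3/5) = 5/14.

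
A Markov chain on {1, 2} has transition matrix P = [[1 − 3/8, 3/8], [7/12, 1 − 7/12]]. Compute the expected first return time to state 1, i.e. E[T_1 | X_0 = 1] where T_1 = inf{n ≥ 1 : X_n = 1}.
E[T_1 | X_0 = 1] = 1/π_1 = 23/14

For an irreducible recurrent Markov chain with stationary distribution π, E[T_i | X_0 = i] = 1/π_i (Kac's formula). Here π_1 = (7/12)/(3/8 + 7/12) = (7/12)/(23/24) = 14/23, so E[T_1 | X_0 = 1] = 1/π_1 = (3/8 + 7/12)/(7/12) = (23/24)/(7/12) = 23/14.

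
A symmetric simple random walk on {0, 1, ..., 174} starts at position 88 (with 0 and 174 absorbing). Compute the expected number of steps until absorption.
E[τ | X_0 = 88] = 7568

Let v_k = E[τ | X_0 = k]. Boundary: v_0 = v_174 = 0. Recurrence: v_k = 1 + (v_{k-1} + v_{k+1})/2 for 1 ≤ k ≤ 173. The particular solution to v_k − (v_{k-1} + v_{k+1})/2 = 1 is v_k = −k^2. Adding homogeneous solution A + B k and matching boundaries gives v_k = k (174 − k). Substituting k = 88: v_88 = 88 · 86 = 7568.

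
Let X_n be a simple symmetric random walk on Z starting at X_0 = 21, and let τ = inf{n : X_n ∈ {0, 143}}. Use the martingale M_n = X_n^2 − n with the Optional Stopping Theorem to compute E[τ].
E[τ] = 2562

M_n = X_n^2 − n is a martingale (since E[X_{n+1}^2 | F_n] = X_n^2 + 1). By OST (τ has finite mean in a bounded region), E[M_τ] = E[M_0] = X_0^2 − 0 = 21^2 = 441. Also E[M_τ] = E[X_τ^2] − E[τ]. The walk exits at 0 or 143, with P(hit 143 first) = 21/143, so E[X_τ^2] = 143^2 · 21/143 + 0 = 3003. Thus E[τ] = E[X_τ^2] − E[M_τ] = 3003 − 441 = 2562 = 21(143 − 21) = 2562.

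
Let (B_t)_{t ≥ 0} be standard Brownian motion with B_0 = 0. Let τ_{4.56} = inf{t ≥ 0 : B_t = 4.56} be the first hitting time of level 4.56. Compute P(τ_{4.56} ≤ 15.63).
P(τ_{4.56} ≤ 15.63) = 2(1 − Φ(4.56/√15.63)) = 2(1 − Φ(1.1534)) ≈ 0.2487

By the reflection principle for standard BM, P(τ_b ≤ t) = 2 · P(B_t ≥ b). Since B_t ~ N(0, t), P(B_t ≥ 4.56) = 1 − Φ(4.56/√t) = 1 − Φ(4.56/√15.63) = 1 − Φ(1.1534) ≈ 0.12437. Doubling: P(τ_{4.56} ≤ 15.63) ≈ 2 · 0.12437 = 0.24874 ≈ 0.2487.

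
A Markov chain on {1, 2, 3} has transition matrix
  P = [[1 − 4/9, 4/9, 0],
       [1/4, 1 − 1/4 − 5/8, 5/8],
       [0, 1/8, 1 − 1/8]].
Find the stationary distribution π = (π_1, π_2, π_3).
π = (3/35, 16/105, 16/21)

This is a birth-death chain on three states, which satisfies detailed balance: π_1 · P_{12} = π_2 · P_{21} and π_2 · P_{23} = π_3 · P_{32}.
From π_1 · 4/9 = π_2 · 1/4: π_2/π_1 = (4/9)/(1/4) = 16/9.
From π_2 · 5/8 = π_3 · 1/8: π_3/π_2 = (5/8)/(1/8) = 5.
Take π_1 proportional to 1; then unnormalized π = (1, 16/9, 80/9). Normalize by dividing by the sum 35/3:
  π = (3/35, 16/105, 16/21).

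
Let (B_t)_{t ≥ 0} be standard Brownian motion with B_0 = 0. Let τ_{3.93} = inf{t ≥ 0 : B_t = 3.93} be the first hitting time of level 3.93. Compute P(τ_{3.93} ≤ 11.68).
P(τ_{3.93} ≤ 11.68) = 2(1 − Φ(3.93/√11.68)) = 2(1 − Φ(1.1499)) ≈ 0.2502

By the reflection principle for standard BM, P(τ_b ≤ t) = 2 · P(B_t ≥ b). Since B_t ~ N(0, t), P(B_t ≥ 3.93) = 1 − Φ(3.93/√t) = 1 − Φ(3.93/√11.68) = 1 − Φ(1.1499) ≈ 0.12509. Doubling: P(τ_{3.93} ≤ 11.68) ≈ 2 · 0.12509 = 0.25018 ≈ 0.2502.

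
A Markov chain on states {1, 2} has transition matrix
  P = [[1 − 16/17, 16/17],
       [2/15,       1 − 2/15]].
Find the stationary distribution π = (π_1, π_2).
π_1 = 17/137, π_2 = 120/137

Solve πP = π with π_1 + π_2 = 1. From πP = π: π_1 · (1 − 16/17) + π_2 · 2/15 = π_1 ⇒ π_2 · 2/15 = π_1 · 16/17 ⇒ π_2/π_1 = (16/17)/(2/15) = 120/17. Together with π_1 + π_2 = 1:
  π_1 = (2/15)/(16/17 + 2/15) = (2/15)/(274/255) = 17/137,
  π_2 = (16/17)/(16/17 + 2/15) = (16/17)/(274/255) = 120/137.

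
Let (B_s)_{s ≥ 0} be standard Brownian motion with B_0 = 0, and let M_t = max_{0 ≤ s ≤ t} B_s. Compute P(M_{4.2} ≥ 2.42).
P(M_{4.2} ≥ 2.42) = 2·P(B_{4.2} ≥ 2.42) = 2(1 − Φ(2.42/√4.2)) ≈ 0.2377

By the reflection principle for Brownian motion, P(M_t ≥ a) = 2 · P(B_t ≥ a) for a ≥ 0. Since B_t ~ N(0, t), P(B_t ≥ 2.42) = 1 − Φ(2.42/√t) = 1 − Φ(2.42/√4.2) = 1 − Φ(1.1808). So
  P(M_{4.2} ≥ 2.42) = 2(1 − Φ(1.1808)) ≈ 0.2377.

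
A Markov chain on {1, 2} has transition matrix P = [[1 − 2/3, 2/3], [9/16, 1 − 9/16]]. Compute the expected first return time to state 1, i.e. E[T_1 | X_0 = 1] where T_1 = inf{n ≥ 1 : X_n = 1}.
E[T_1 | X_0 = 1] = 1/π_1 = 59/27

For an irreducible recurrent Markov chain with stationary distribution π, E[T_i | X_0 = i] = 1/π_i (Kac's formula). Here π_1 = (9/16)/(2/3 + 9/16) = (9/16)/(59/48) = 27/59, so E[T_1 | X_0 = 1] = 1/π_1 = (2/3 + 9/16)/(9/16) = (59/48)/(9/16) = 59/27.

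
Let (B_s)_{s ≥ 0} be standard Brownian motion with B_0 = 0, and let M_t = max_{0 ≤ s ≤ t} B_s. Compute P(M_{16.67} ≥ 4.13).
P(M_{16.67} ≥ 4.13) = 2·P(B_{16.67} ≥ 4.13) = 2(1 − Φ(4.13/√16.67)) ≈ 0.3118

By the reflection principle for Brownian motion, P(M_t ≥ a) = 2 · P(B_t ≥ a) for a ≥ 0. Since B_t ~ N(0, t), P(B_t ≥ 4.13) = 1 − Φ(4.13/√t) = 1 − Φ(4.13/√16.67) = 1 − Φ(1.0115). So
  P(M_{16.67} ≥ 4.13) = 2(1 − Φ(1.0115)) ≈ 0.3118.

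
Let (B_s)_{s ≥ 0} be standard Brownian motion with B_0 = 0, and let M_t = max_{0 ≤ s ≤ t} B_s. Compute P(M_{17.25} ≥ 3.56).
P(M_{17.25} ≥ 3.56) = 2·P(B_{17.25} ≥ 3.56) = 2(1 − Φ(3.56/√17.25)) ≈ 0.3914

By the reflection principle for Brownian motion, P(M_t ≥ a) = 2 · P(B_t ≥ a) for a ≥ 0. Since B_t ~ N(0, t), P(B_t ≥ 3.56) = 1 − Φ(3.56/√t) = 1 − Φ(3.56/√17.25) = 1 − Φ(0.8571). So
  P(M_{17.25} ≥ 3.56) = 2(1 − Φ(0.8571)) ≈ 0.3914.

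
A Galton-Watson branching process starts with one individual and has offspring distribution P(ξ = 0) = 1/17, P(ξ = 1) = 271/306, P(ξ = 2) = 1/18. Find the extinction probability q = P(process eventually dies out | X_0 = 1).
q = 1

Mean offspring μ = 0·1/17 + 1·271/306 + 2·1/18 = 305/306 ≤ 1. For μ ≤ 1 with offspring not concentrated at 1, the Galton-Watson process goes extinct almost surely, so q = 1.
(Algebraic check: The pgf is f(s) = 1/17 + 271/306·s + 1/18·s². The extinction probability q is the smallest fixed point of f in [0, 1]. Setting s = f(s):
  1/18·s² + (271/306 − 1)·s + 1/17 = 0
  1/18·s² − (1/17 + 1/18)·s + 1/17 = 0
which factors as (s − 1)·(1/18·s − 1/17) = 0, giving roots s = 1 and s = (1/17)/(1/18) = 18/17. Since 18/17 ≥ 1, the smallest root in [0, 1] is s = 1.)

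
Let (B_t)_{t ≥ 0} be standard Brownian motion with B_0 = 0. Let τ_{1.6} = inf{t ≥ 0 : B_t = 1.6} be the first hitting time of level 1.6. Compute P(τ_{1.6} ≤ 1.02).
P(τ_{1.6} ≤ 1.02) = 2(1 − Φ(1.6/√1.02)) = 2(1 − Φ(1.5842)) ≈ 0.1131

By the reflection principle for standard BM, P(τ_b ≤ t) = 2 · P(B_t ≥ b). Since B_t ~ N(0, t), P(B_t ≥ 1.6) = 1 − Φ(1.6/√t) = 1 − Φ(1.6/√1.02) = 1 − Φ(1.5842) ≈ 0.05657. Doubling: P(τ_{1.6} ≤ 1.02) ≈ 2 · 0.05657 = 0.11314 ≈ 0.1131.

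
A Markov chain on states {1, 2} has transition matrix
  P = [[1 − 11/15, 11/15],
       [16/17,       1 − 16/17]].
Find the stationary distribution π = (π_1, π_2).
π_1 = 240/427, π_2 = 187/427

Solve πP = π with π_1 + π_2 = 1. From πP = π: π_1 · (1 − 11/15) + π_2 · 16/17 = π_1 ⇒ π_2 · 16/17 = π_1 · 11/15 ⇒ π_2/π_1 = (11/15)/(16/17) = 187/240. Together with π_1 + π_2 = 1:
  π_1 = (16/17)/(11/15 + 16/17) = (16/17)/(427/255) = 240/427,
  π_2 = (11/15)/(11/15 + 16/17) = (11/15)/(427/255) = 187/427.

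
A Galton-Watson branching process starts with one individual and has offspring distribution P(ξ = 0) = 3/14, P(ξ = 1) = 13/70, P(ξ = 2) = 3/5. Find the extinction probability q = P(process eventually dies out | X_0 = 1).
q = 5/14

The pgf is f(s) = 3/14 + 13/70·s + 3/5·s². The extinction probability q is the smallest fixed point of f in [0, 1]. Setting s = f(s):
  3/5·s² + (13/70 − 1)·s + 3/14 = 0
  3/5·s² − (3/14 + 3/5)·s + 3/14 = 0
which factors as (s − 1)·(3/5·s − 3/14) = 0, giving roots s = 1 and s = (3/14)/(3/5) = 5/14.
Mean offspring μ = 13/70 + 2·3/5 = 97/70 > 1 (supercritical), so q < 1. The extinction probability is the smaller root: q = (3/14)/(3/5) = 5/14.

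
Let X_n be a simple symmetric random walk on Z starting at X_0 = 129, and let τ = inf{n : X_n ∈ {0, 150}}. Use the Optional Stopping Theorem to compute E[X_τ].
E[X_τ] = 129

X_n is a martingale and τ is a bounded-mean stopping time (indeed τ is finite a.s. with bounded expectation since the walk is in a bounded region). By the OST, E[X_τ] = E[X_0] = 129. Equivalently: E[X_τ] = 150 · P(hit 150 first) + 0 · P(hit 0 first) = 150 · (129/150) = 129.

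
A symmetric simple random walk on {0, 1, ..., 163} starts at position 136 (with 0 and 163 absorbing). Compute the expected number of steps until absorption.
E[τ | X_0 = 136] = 3672

Let v_k = E[τ | X_0 = k]. Boundary: v_0 = v_163 = 0. Recurrence: v_k = 1 + (v_{k-1} + v_{k+1})/2 for 1 ≤ k ≤ 162. The particular solution to v_k − (v_{k-1} + v_{k+1})/2 = 1 is v_k = −k^2. Adding homogeneous solution A + B k and matching boundaries gives v_k = k (163 − k). Substituting k = 136: v_136 = 136 · 27 = 3672.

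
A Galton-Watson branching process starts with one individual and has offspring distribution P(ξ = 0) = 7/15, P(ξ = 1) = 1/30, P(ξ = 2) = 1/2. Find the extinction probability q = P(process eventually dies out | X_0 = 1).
q = 14/15

The pgf is f(s) = 7/15 + 1/30·s + 1/2·s². The extinction probability q is the smallest fixed point of f in [0, 1]. Setting s = f(s):
  1/2·s² + (1/30 − 1)·s + 7/15 = 0
  1/2·s² − (7/15 + 1/2)·s + 7/15 = 0
which factors as (s − 1)·(1/2·s − 7/15) = 0, giving roots s = 1 and s = (7/15)/(1/2) = 14/15.
Mean offspring μ = 1/30 + 2·1/2 = 31/30 > 1 (supercritical), so q < 1. The extinction probability is the smaller root: q = (7/15)/(1/2) = 14/15.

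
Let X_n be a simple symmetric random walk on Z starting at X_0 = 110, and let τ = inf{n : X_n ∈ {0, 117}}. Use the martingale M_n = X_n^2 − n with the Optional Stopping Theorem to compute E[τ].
E[τ] = 770

M_n = X_n^2 − n is a martingale (since E[X_{n+1}^2 | F_n] = X_n^2 + 1). By OST (τ has finite mean in a bounded region), E[M_τ] = E[M_0] = X_0^2 − 0 = 110^2 = 12100. Also E[M_τ] = E[X_τ^2] − E[τ]. The walk exits at 0 or 117, with P(hit 117 first) = 110/117, so E[X_τ^2] = 117^2 · 110/117 + 0 = 12870. Thus E[τ] = E[X_τ^2] − E[M_τ] = 12870 − 12100 = 770 = 110(117 − 110) = 770.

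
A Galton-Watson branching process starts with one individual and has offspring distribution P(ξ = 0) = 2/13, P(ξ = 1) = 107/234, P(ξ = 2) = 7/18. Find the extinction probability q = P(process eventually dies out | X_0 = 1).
q = 36/91

The pgf is f(s) = 2/13 + 107/234·s + 7/18·s². The extinction probability q is the smallest fixed point of f in [0, 1]. Setting s = f(s):
  7/18·s² + (107/234 − 1)·s + 2/13 = 0
  7/18·s² − (2/13 + 7/18)·s + 2/13 = 0
which factors as (s − 1)·(7/18·s − 2/13) = 0, giving roots s = 1 and s = (2/13)/(7/18) = 36/91.
Mean offspring μ = 107/234 + 2·7/18 = 289/234 > 1 (supercritical), so q < 1. The extinction probability is the smaller root: q = (2/13)/(7/18) = 36/91.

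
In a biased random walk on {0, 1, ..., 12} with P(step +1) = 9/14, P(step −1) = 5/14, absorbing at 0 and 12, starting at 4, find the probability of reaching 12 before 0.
P(hit 12 before 0) = (1 − (5/9)^4) / (1 − (5/9)^12) = 43046721/47537971

Let u_k denote P(reach 12 before 0 | start at k). Boundary: u_0 = 0, u_12 = 1. Recurrence: u_k = 9/14·u_{k+1} + 5/14·u_{k-1} for 1 ≤ k ≤ 11. Try u_k = A + B·r^k with r = q/p = (5/14)/(9/14) = 5/9. Substitution satisfies the recurrence; boundary conditions give:
  u_k = (1 − r^k) / (1 − r^N) = (1 − (5/9)^4) / (1 − (5/9)^12) = 43046721/47537971.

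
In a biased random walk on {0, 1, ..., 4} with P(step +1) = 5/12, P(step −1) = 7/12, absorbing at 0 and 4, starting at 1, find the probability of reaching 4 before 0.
P(hit 4 before 0) = (1 − (7/5)^1) / (1 − (7/5)^4) = 125/888

Let u_k denote P(reach 4 before 0 | start at k). Boundary: u_0 = 0, u_4 = 1. Recurrence: u_k = 5/12·u_{k+1} + 7/12·u_{k-1} for 1 ≤ k ≤ 3. Try u_k = A + B·r^k with r = q/p = (7/12)/(5/12) = 7/5. Substitution satisfies the recurrence; boundary conditions give:
  u_k = (1 − r^k) / (1 − r^N) = (1 − (7/5)^1) / (1 − (7/5)^4) = 125/888.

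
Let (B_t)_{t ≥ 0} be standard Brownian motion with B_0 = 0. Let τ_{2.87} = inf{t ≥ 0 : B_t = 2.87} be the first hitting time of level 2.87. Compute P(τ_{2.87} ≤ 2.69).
P(τ_{2.87} ≤ 2.69) = 2(1 − Φ(2.87/√2.69)) = 2(1 − Φ(1.7499)) ≈ 0.0801

By the reflection principle for standard BM, P(τ_b ≤ t) = 2 · P(B_t ≥ b). Since B_t ~ N(0, t), P(B_t ≥ 2.87) = 1 − Φ(2.87/√t) = 1 − Φ(2.87/√2.69) = 1 − Φ(1.7499) ≈ 0.04007. Doubling: P(τ_{2.87} ≤ 2.69) ≈ 2 · 0.04007 = 0.08014 ≈ 0.0801.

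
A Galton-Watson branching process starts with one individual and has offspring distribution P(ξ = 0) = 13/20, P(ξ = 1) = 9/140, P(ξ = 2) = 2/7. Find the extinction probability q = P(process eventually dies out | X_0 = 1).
q = 1

Mean offspring μ = 0·13/20 + 1·9/140 + 2·2/7 = 89/140 ≤ 1. For μ ≤ 1 with offspring not concentrated at 1, the Galton-Watson process goes extinct almost surely, so q = 1.
(Algebraic check: The pgf is f(s) = 13/20 + 9/140·s + 2/7·s². The extinction probability q is the smallest fixed point of f in [0, 1]. Setting s = f(s):
  2/7·s² + (9/140 − 1)·s + 13/20 = 0
  2/7·s² − (13/20 + 2/7)·s + 13/20 = 0
which factors as (s − 1)·(2/7·s − 13/20) = 0, giving roots s = 1 and s = (13/20)/(2/7) = 91/40. Since 91/40 ≥ 1, the smallest root in [0, 1] is s = 1.)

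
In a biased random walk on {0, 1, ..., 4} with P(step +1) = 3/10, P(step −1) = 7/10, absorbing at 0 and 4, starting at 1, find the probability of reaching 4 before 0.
P(hit 4 before 0) = (1 − (7/3)^1) / (1 − (7/3)^4) = 27/580

Let u_k denote P(reach 4 before 0 | start at k). Boundary: u_0 = 0, u_4 = 1. Recurrence: u_k = 3/10·u_{k+1} + 7/10·u_{k-1} for 1 ≤ k ≤ 3. Try u_k = A + B·r^k with r = q/p = (7/10)/(3/10) = 7/3. Substitution satisfies the recurrence; boundary conditions give:
  u_k = (1 − r^k) / (1 − r^N) = (1 − (7/3)^1) / (1 − (7/3)^4) = 27/580.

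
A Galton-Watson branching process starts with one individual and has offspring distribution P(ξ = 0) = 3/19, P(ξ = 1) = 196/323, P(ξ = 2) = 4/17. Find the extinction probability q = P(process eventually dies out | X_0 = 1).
q = 51/76

The pgf is f(s) = 3/19 + 196/323·s + 4/17·s². The extinction probability q is the smallest fixed point of f in [0, 1]. Setting s = f(s):
  4/17·s² + (196/323 − 1)·s + 3/19 = 0
  4/17·s² − (3/19 + 4/17)·s + 3/19 = 0
which factors as (s − 1)·(4/17·s − 3/19) = 0, giving roots s = 1 and s = (3/19)/(4/17) = 51/76.
Mean offspring μ = 196/323 + 2·4/17 = 348/323 > 1 (supercritical), so q < 1. The extinction probability is the smaller root: q = (3/19)/(4/17) = 51/76.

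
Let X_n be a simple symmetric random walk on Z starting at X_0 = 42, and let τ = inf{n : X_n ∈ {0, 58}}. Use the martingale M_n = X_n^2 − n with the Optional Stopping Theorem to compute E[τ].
E[τ] = 672

M_n = X_n^2 − n is a martingale (since E[X_{n+1}^2 | F_n] = X_n^2 + 1). By OST (τ has finite mean in a bounded region), E[M_τ] = E[M_0] = X_0^2 − 0 = 42^2 = 1764. Also E[M_τ] = E[X_τ^2] − E[τ]. The walk exits at 0 or 58, with P(hit 58 first) = 42/58, so E[X_τ^2] = 58^2 · 42/58 + 0 = 2436. Thus E[τ] = E[X_τ^2] − E[M_τ] = 2436 − 1764 = 672 = 42(58 − 42) = 672.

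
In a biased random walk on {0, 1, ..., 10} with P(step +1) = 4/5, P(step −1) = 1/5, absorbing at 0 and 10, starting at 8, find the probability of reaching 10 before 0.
P(hit 10 before 0) = (1 − (1/4)^8) / (1 − (1/4)^10) = 69904/69905

Let u_k denote P(reach 10 before 0 | start at k). Boundary: u_0 = 0, u_10 = 1. Recurrence: u_k = 4/5·u_{k+1} + 1/5·u_{k-1} for 1 ≤ k ≤ 9. Try u_k = A + B·r^k with r = q/p = (1/5)/(4/5) = 1/4. Substitution satisfies the recurrence; boundary conditions give:
  u_k = (1 − r^k) / (1 − r^N) = (1 − (1/4)^8) / (1 − (1/4)^10) = 69904/69905.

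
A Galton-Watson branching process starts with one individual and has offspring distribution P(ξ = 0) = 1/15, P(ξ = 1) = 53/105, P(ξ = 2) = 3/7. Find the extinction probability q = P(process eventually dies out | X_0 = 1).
q = 7/45

The pgf is f(s) = 1/15 + 53/105·s + 3/7·s². The extinction probability q is the smallest fixed point of f in [0, 1]. Setting s = f(s):
  3/7·s² + (53/105 − 1)·s + 1/15 = 0
  3/7·s² − (1/15 + 3/7)·s + 1/15 = 0
which factors as (s − 1)·(3/7·s − 1/15) = 0, giving roots s = 1 and s = (1/15)/(3/7) = 7/45.
Mean offspring μ = 53/105 + 2·3/7 = 143/105 > 1 (supercritical), so q < 1. The extinction probability is the smaller root: q = (1/15)/(3/7) = 7/45.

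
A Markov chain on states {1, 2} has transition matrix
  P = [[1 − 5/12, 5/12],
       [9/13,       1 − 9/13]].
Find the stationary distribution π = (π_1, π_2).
π_1 = 108/173, π_2 = 65/173

Solve πP = π with π_1 + π_2 = 1. From πP = π: π_1 · (1 − 5/12) + π_2 · 9/13 = π_1 ⇒ π_2 · 9/13 = π_1 · 5/12 ⇒ π_2/π_1 = (5/12)/(9/13) = 65/108. Together with π_1 + π_2 = 1:
  π_1 = (9/13)/(5/12 + 9/13) = (9/13)/(173/156) = 108/173,
  π_2 = (5/12)/(5/12 + 9/13) = (5/12)/(173/156) = 65/173.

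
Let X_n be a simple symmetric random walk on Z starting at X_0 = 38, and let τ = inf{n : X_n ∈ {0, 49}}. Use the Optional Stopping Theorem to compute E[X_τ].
E[X_τ] = 38

X_n is a martingale and τ is a bounded-mean stopping time (indeed τ is finite a.s. with bounded expectation since the walk is in a bounded region). By the OST, E[X_τ] = E[X_0] = 38. Equivalently: E[X_τ] = 49 · P(hit 49 first) + 0 · P(hit 0 first) = 49 · (38/49) = 38.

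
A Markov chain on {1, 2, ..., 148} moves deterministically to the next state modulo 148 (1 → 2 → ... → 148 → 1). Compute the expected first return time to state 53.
E[T_53 | X_0 = 53] = 148

The chain cycles deterministically, so starting at state 53 it returns in exactly 148 steps. Equivalently, the stationary distribution is uniform π_j = 1/148 for every state j, so by Kac's formula E[T_53] = 1/π_53 = 148.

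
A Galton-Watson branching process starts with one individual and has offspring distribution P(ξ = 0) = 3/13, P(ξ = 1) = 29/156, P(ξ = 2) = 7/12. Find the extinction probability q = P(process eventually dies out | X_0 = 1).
q = 36/91

The pgf is f(s) = 3/13 + 29/156·s + 7/12·s². The extinction probability q is the smallest fixed point of f in [0, 1]. Setting s = f(s):
  7/12·s² + (29/156 − 1)·s + 3/13 = 0
  7/12·s² − (3/13 + 7/12)·s + 3/13 = 0
which factors as (s − 1)·(7/12·s − 3/13) = 0, giving roots s = 1 and s = (3/13)/(7/12) = 36/91.
Mean offspring μ = 29/156 + 2·7/12 = 211/156 > 1 (supercritical), so q < 1. The extinction probability is the smaller root: q = (3/13)/(7/12) = 36/91.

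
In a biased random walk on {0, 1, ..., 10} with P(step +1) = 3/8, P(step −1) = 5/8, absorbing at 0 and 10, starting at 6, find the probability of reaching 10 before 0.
P(hit 10 before 0) = (1 − (5/3)^6) / (1 − (5/3)^10) = 75411/606661

Let u_k denote P(reach 10 before 0 | start at k). Boundary: u_0 = 0, u_10 = 1. Recurrence: u_k = 3/8·u_{k+1} + 5/8·u_{k-1} for 1 ≤ k ≤ 9. Try u_k = A + B·r^k with r = q/p = (5/8)/(3/8) = 5/3. Substitution satisfies the recurrence; boundary conditions give:
  u_k = (1 − r^k) / (1 − r^N) = (1 − (5/3)^6) / (1 − (5/3)^10) = 75411/606661.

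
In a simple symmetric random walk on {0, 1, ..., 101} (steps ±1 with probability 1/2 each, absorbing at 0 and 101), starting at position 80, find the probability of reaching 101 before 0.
P(hit 101 before 0) = 80/101

Let u_k = P(hit 101 before 0 | start at k). Then u_0 = 0, u_101 = 1, and u_k = u_{k-1}/2 + u_{k+1}/2 for 1 ≤ k ≤ 100. This harmonic recurrence is solved by u_k = k/101, giving u_80 = 80/101.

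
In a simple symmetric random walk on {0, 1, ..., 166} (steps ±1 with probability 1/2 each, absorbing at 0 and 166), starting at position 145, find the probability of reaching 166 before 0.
P(hit 166 before 0) = 145/166

Let u_k = P(hit 166 before 0 | start at k). Then u_0 = 0, u_166 = 1, and u_k = u_{k-1}/2 + u_{k+1}/2 for 1 ≤ k ≤ 165. This harmonic recurrence is solved by u_k = k/166, giving u_145 = 145/166.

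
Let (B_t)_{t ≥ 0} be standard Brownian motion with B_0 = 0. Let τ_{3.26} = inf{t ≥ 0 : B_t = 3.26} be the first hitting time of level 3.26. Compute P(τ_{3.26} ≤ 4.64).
P(τ_{3.26} ≤ 4.64) = 2(1 − Φ(3.26/√4.64)) = 2(1 − Φ(1.5134)) ≈ 0.1302

By the reflection principle for standard BM, P(τ_b ≤ t) = 2 · P(B_t ≥ b). Since B_t ~ N(0, t), P(B_t ≥ 3.26) = 1 − Φ(3.26/√t) = 1 − Φ(3.26/√4.64) = 1 − Φ(1.5134) ≈ 0.06509. Doubling: P(τ_{3.26} ≤ 4.64) ≈ 2 · 0.06509 = 0.13018 ≈ 0.1302.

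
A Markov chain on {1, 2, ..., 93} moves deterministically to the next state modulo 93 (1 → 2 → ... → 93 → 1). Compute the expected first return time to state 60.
E[T_60 | X_0 = 60] = 93

The chain cycles deterministically, so starting at state 60 it returns in exactly 93 steps. Equivalently, the stationary distribution is uniform π_j = 1/93 for every state j, so by Kac's formula E[T_60] = 1/π_60 = 93.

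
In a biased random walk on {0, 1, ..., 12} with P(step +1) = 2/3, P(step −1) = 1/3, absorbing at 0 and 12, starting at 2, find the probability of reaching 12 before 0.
P(hit 12 before 0) = (1 − (1/2)^2) / (1 − (1/2)^12) = 1024/1365

Let u_k denote P(reach 12 before 0 | start at k). Boundary: u_0 = 0, u_12 = 1. Recurrence: u_k = 2/3·u_{k+1} + 1/3·u_{k-1} for 1 ≤ k ≤ 11. Try u_k = A + B·r^k with r = q/p = (1/3)/(2/3) = 1/2. Substitution satisfies the recurrence; boundary conditions give:
  u_k = (1 − r^k) / (1 − r^N) = (1 − (1/2)^2) / (1 − (1/2)^12) = 1024/1365.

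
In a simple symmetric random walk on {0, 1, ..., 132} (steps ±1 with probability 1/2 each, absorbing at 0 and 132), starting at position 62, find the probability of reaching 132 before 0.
P(hit 132 before 0) = 62/132 = 31/66

Let u_k = P(hit 132 before 0 | start at k). Then u_0 = 0, u_132 = 1, and u_k = u_{k-1}/2 + u_{k+1}/2 for 1 ≤ k ≤ 131. This harmonic recurrence is solved by u_k = k/132, giving u_62 = 62/132 = 31/66.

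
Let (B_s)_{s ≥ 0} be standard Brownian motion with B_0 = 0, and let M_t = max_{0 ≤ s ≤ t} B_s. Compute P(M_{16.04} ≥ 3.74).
P(M_{16.04} ≥ 3.74) = 2·P(B_{16.04} ≥ 3.74) = 2(1 − Φ(3.74/√16.04)) ≈ 0.3504

By the reflection principle for Brownian motion, P(M_t ≥ a) = 2 · P(B_t ≥ a) for a ≥ 0. Since B_t ~ N(0, t), P(B_t ≥ 3.74) = 1 − Φ(3.74/√t) = 1 − Φ(3.74/√16.04) = 1 − Φ(0.9338). So
  P(M_{16.04} ≥ 3.74) = 2(1 − Φ(0.9338)) ≈ 0.3504.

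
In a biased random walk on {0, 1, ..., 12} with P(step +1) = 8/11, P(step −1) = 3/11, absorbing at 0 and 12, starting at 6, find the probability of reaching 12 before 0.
P(hit 12 before 0) = (1 − (3/8)^6) / (1 − (3/8)^12) = 262144/262873

Let u_k denote P(reach 12 before 0 | start at k). Boundary: u_0 = 0, u_12 = 1. Recurrence: u_k = 8/11·u_{k+1} + 3/11·u_{k-1} for 1 ≤ k ≤ 11. Try u_k = A + B·r^k with r = q/p = (3/11)/(8/11) = 3/8. Substitution satisfies the recurrence; boundary conditions give:
  u_k = (1 − r^k) / (1 − r^N) = (1 − (3/8)^6) / (1 − (3/8)^12) = 262144/262873.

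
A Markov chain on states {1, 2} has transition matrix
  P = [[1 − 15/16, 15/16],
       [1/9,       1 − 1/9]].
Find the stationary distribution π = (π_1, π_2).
π_1 = 16/151, π_2 = 135/151

Solve πP = π with π_1 + π_2 = 1. From πP = π: π_1 · (1 − 15/16) + π_2 · 1/9 = π_1 ⇒ π_2 · 1/9 = π_1 · 15/16 ⇒ π_2/π_1 = (15/16)/(1/9) = 135/16. Together with π_1 + π_2 = 1:
  π_1 = (1/9)/(15/16 + 1/9) = (1/9)/(151/144) = 16/151,
  π_2 = (15/16)/(15/16 + 1/9) = (15/16)/(151/144) = 135/151.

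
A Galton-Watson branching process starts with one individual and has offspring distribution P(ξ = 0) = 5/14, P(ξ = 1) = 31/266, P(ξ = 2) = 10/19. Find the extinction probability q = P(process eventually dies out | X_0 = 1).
q = 19/28

The pgf is f(s) = 5/14 + 31/266·s + 10/19·s². The extinction probability q is the smallest fixed point of f in [0, 1]. Setting s = f(s):
  10/19·s² + (31/266 − 1)·s + 5/14 = 0
  10/19·s² − (5/14 + 10/19)·s + 5/14 = 0
which factors as (s − 1)·(10/19·s − 5/14) = 0, giving roots s = 1 and s = (5/14)/(10/19) = 19/28.
Mean offspring μ = 31/266 + 2·10/19 = 311/266 > 1 (supercritical), so q < 1. The extinction probability is the smaller root: q = (5/14)/(10/19) = 19/28.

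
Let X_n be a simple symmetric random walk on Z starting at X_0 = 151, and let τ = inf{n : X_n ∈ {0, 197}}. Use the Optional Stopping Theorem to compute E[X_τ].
E[X_τ] = 151

X_n is a martingale and τ is a bounded-mean stopping time (indeed τ is finite a.s. with bounded expectation since the walk is in a bounded region). By the OST, E[X_τ] = E[X_0] = 151. Equivalently: E[X_τ] = 197 · P(hit 197 first) + 0 · P(hit 0 first) = 197 · (151/197) = 151.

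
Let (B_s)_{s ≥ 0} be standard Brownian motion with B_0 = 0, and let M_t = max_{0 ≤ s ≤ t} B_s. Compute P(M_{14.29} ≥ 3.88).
P(M_{14.29} ≥ 3.88) = 2·P(B_{14.29} ≥ 3.88) = 2(1 − Φ(3.88/√14.29)) ≈ 0.3047

By the reflection principle for Brownian motion, P(M_t ≥ a) = 2 · P(B_t ≥ a) for a ≥ 0. Since B_t ~ N(0, t), P(B_t ≥ 3.88) = 1 − Φ(3.88/√t) = 1 − Φ(3.88/√14.29) = 1 − Φ(1.0264). So
  P(M_{14.29} ≥ 3.88) = 2(1 − Φ(1.0264)) ≈ 0.3047.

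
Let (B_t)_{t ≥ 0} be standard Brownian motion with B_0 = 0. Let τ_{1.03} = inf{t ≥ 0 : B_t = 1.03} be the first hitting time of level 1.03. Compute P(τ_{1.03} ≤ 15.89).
P(τ_{1.03} ≤ 15.89) = 2(1 − Φ(1.03/√15.89)) = 2(1 − Φ(0.2584)) ≈ 0.7961

By the reflection principle for standard BM, P(τ_b ≤ t) = 2 · P(B_t ≥ b). Since B_t ~ N(0, t), P(B_t ≥ 1.03) = 1 − Φ(1.03/√t) = 1 − Φ(1.03/√15.89) = 1 − Φ(0.2584) ≈ 0.39805. Doubling: P(τ_{1.03} ≤ 15.89) ≈ 2 · 0.39805 = 0.79610 ≈ 0.7961.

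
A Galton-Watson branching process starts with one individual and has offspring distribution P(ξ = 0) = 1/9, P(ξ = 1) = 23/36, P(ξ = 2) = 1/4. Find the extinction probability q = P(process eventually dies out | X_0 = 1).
q = 4/9

The pgf is f(s) = 1/9 + 23/36·s + 1/4·s². The extinction probability q is the smallest fixed point of f in [0, 1]. Setting s = f(s):
  1/4·s² + (23/36 − 1)·s + 1/9 = 0
  1/4·s² − (1/9 + 1/4)·s + 1/9 = 0
which factors as (s − 1)·(1/4·s − 1/9) = 0, giving roots s = 1 and s = (1/9)/(1/4) = 4/9.
Mean offspring μ = 23/36 + 2·1/4 = 41/36 > 1 (supercritical), so q < 1. The extinction probability is the smaller root: q = (1/9)/(1/4) = 4/9.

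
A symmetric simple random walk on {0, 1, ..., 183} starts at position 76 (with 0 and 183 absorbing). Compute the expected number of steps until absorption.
E[τ | X_0 = 76] = 8132

Let v_k = E[τ | X_0 = k]. Boundary: v_0 = v_183 = 0. Recurrence: v_k = 1 + (v_{k-1} + v_{k+1})/2 for 1 ≤ k ≤ 182. The particular solution to v_k − (v_{k-1} + v_{k+1})/2 = 1 is v_k = −k^2. Adding homogeneous solution A + B k and matching boundaries gives v_k = k (183 − k). Substituting k = 76: v_76 = 76 · 107 = 8132.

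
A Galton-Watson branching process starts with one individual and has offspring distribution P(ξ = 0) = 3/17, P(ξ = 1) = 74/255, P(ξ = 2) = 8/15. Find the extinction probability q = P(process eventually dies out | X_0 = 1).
q = 45/136

The pgf is f(s) = 3/17 + 74/255·s + 8/15·s². The extinction probability q is the smallest fixed point of f in [0, 1]. Setting s = f(s):
  8/15·s² + (74/255 − 1)·s + 3/17 = 0
  8/15·s² − (3/17 + 8/15)·s + 3/17 = 0
which factors as (s − 1)·(8/15·s − 3/17) = 0, giving roots s = 1 and s = (3/17)/(8/15) = 45/136.
Mean offspring μ = 74/255 + 2·8/15 = 346/255 > 1 (supercritical), so q < 1. The extinction probability is the smaller root: q = (3/17)/(8/15) = 45/136.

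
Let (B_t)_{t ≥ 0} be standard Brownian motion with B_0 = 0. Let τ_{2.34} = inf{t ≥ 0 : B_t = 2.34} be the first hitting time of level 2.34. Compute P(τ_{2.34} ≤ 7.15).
P(τ_{2.34} ≤ 7.15) = 2(1 − Φ(2.34/√7.15)) = 2(1 − Φ(0.8751)) ≈ 0.3815

By the reflection principle for standard BM, P(τ_b ≤ t) = 2 · P(B_t ≥ b). Since B_t ~ N(0, t), P(B_t ≥ 2.34) = 1 − Φ(2.34/√t) = 1 − Φ(2.34/√7.15) = 1 − Φ(0.8751) ≈ 0.19076. Doubling: P(τ_{2.34} ≤ 7.15) ≈ 2 · 0.19076 = 0.38152 ≈ 0.3815.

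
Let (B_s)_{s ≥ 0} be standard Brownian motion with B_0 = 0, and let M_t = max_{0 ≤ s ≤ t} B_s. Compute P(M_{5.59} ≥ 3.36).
P(M_{5.59} ≥ 3.36) = 2·P(B_{5.59} ≥ 3.36) = 2(1 − Φ(3.36/√5.59)) ≈ 0.1553

By the reflection principle for Brownian motion, P(M_t ≥ a) = 2 · P(B_t ≥ a) for a ≥ 0. Since B_t ~ N(0, t), P(B_t ≥ 3.36) = 1 − Φ(3.36/√t) = 1 − Φ(3.36/√5.59) = 1 − Φ(1.4211). So
  P(M_{5.59} ≥ 3.36) = 2(1 − Φ(1.4211)) ≈ 0.1553.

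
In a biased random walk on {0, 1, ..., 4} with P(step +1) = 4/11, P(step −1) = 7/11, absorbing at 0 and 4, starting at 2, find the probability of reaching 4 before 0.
P(hit 4 before 0) = (1 − (7/4)^2) / (1 − (7/4)^4) = 16/65

Let u_k denote P(reach 4 before 0 | start at k). Boundary: u_0 = 0, u_4 = 1. Recurrence: u_k = 4/11·u_{k+1} + 7/11·u_{k-1} for 1 ≤ k ≤ 3. Try u_k = A + B·r^k with r = q/p = (7/11)/(4/11) = 7/4. Substitution satisfies the recurrence; boundary conditions give:
  u_k = (1 − r^k) / (1 − r^N) = (1 − (7/4)^2) / (1 − (7/4)^4) = 16/65.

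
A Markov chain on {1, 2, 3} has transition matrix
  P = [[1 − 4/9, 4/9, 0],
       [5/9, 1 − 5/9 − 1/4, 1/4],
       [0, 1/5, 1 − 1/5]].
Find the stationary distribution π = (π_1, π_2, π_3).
π = (5/14, 2/7, 5/14)

This is a birth-death chain on three states, which satisfies detailed balance: π_1 · P_{12} = π_2 · P_{21} and π_2 · P_{23} = π_3 · P_{32}.
From π_1 · 4/9 = π_2 · 5/9: π_2/π_1 = (4/9)/(5/9) = 4/5.
From π_2 · 1/4 = π_3 · 1/5: π_3/π_2 = (1/4)/(1/5) = 5/4.
Take π_1 proportional to 1; then unnormalized π = (1, 4/5, 1). Normalize by dividing by the sum 14/5:
  π = (5/14, 2/7, 5/14).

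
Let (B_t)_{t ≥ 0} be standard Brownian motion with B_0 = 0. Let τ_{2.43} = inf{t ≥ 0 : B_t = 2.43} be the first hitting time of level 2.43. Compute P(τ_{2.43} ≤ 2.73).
P(τ_{2.43} ≤ 2.73) = 2(1 − Φ(2.43/√2.73)) = 2(1 − Φ(1.4707)) ≈ 0.1414

By the reflection principle for standard BM, P(τ_b ≤ t) = 2 · P(B_t ≥ b). Since B_t ~ N(0, t), P(B_t ≥ 2.43) = 1 − Φ(2.43/√t) = 1 − Φ(2.43/√2.73) = 1 − Φ(1.4707) ≈ 0.07069. Doubling: P(τ_{2.43} ≤ 2.73) ≈ 2 · 0.07069 = 0.14138 ≈ 0.1414.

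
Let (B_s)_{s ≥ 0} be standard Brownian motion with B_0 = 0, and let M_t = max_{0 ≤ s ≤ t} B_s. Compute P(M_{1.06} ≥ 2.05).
P(M_{1.06} ≥ 2.05) = 2·P(B_{1.06} ≥ 2.05) = 2(1 − Φ(2.05/√1.06)) ≈ 0.0465

By the reflection principle for Brownian motion, P(M_t ≥ a) = 2 · P(B_t ≥ a) for a ≥ 0. Since B_t ~ N(0, t), P(B_t ≥ 2.05) = 1 − Φ(2.05/√t) = 1 − Φ(2.05/√1.06) = 1 − Φ(1.9911). So
  P(M_{1.06} ≥ 2.05) = 2(1 − Φ(1.9911)) ≈ 0.0465.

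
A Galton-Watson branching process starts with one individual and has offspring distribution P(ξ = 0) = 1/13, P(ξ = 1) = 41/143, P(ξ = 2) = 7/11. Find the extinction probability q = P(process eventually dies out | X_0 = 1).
q = 11/91

The pgf is f(s) = 1/13 + 41/143·s + 7/11·s². The extinction probability q is the smallest fixed point of f in [0, 1]. Setting s = f(s):
  7/11·s² + (41/143 − 1)·s + 1/13 = 0
  7/11·s² − (1/13 + 7/11)·s + 1/13 = 0
which factors as (s − 1)·(7/11·s − 1/13) = 0, giving roots s = 1 and s = (1/13)/(7/11) = 11/91.
Mean offspring μ = 41/143 + 2·7/11 = 223/143 > 1 (supercritical), so q < 1. The extinction probability is the smaller root: q = (1/13)/(7/11) = 11/91.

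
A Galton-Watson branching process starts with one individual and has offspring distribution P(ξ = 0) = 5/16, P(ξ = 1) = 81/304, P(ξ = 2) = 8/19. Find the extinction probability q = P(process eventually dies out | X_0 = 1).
q = 95/128

The pgf is f(s) = 5/16 + 81/304·s + 8/19·s². The extinction probability q is the smallest fixed point of f in [0, 1]. Setting s = f(s):
  8/19·s² + (81/304 − 1)·s + 5/16 = 0
  8/19·s² − (5/16 + 8/19)·s + 5/16 = 0
which factors as (s − 1)·(8/19·s − 5/16) = 0, giving roots s = 1 and s = (5/16)/(8/19) = 95/128.
Mean offspring μ = 81/304 + 2·8/19 = 337/304 > 1 (supercritical), so q < 1. The extinction probability is the smaller root: q = (5/16)/(8/19) = 95/128.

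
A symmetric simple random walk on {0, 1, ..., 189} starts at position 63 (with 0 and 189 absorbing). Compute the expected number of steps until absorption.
E[τ | X_0 = 63] = 7938

Let v_k = E[τ | X_0 = k]. Boundary: v_0 = v_189 = 0. Recurrence: v_k = 1 + (v_{k-1} + v_{k+1})/2 for 1 ≤ k ≤ 188. The particular solution to v_k − (v_{k-1} + v_{k+1})/2 = 1 is v_k = −k^2. Adding homogeneous solution A + B k and matching boundaries gives v_k = k (189 − k). Substituting k = 63: v_63 = 63 · 126 = 7938.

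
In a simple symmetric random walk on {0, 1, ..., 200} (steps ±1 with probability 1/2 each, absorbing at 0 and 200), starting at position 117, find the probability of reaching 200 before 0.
P(hit 200 before 0) = 117/200

Let u_k = P(hit 200 before 0 | start at k). Then u_0 = 0, u_200 = 1, and u_k = u_{k-1}/2 + u_{k+1}/2 for 1 ≤ k ≤ 199. This harmonic recurrence is solved by u_k = k/200, giving u_117 = 117/200.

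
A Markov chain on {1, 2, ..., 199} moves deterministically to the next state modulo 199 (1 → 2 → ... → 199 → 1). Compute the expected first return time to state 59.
E[T_59 | X_0 = 59] = 199

The chain cycles deterministically, so starting at state 59 it returns in exactly 199 steps. Equivalently, the stationary distribution is uniform π_j = 1/199 for every state j, so by Kac's formula E[T_59] = 1/π_59 = 199.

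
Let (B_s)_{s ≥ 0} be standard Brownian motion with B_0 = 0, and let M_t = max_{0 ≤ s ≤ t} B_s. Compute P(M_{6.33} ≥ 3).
P(M_{6.33} ≥ 3) = 2·P(B_{6.33} ≥ 3) = 2(1 − Φ(3/√6.33)) ≈ 0.2331

By the reflection principle for Brownian motion, P(M_t ≥ a) = 2 · P(B_t ≥ a) for a ≥ 0. Since B_t ~ N(0, t), P(B_t ≥ 3) = 1 − Φ(3/√t) = 1 − Φ(3/√6.33) = 1 − Φ(1.1924). So
  P(M_{6.33} ≥ 3) = 2(1 − Φ(1.1924)) ≈ 0.2331.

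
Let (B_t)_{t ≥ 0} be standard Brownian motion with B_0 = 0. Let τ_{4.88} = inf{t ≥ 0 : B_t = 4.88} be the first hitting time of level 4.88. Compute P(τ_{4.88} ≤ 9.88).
P(τ_{4.88} ≤ 9.88) = 2(1 − Φ(4.88/√9.88)) = 2(1 − Φ(1.5525)) ≈ 0.1205

By the reflection principle for standard BM, P(τ_b ≤ t) = 2 · P(B_t ≥ b). Since B_t ~ N(0, t), P(B_t ≥ 4.88) = 1 − Φ(4.88/√t) = 1 − Φ(4.88/√9.88) = 1 − Φ(1.5525) ≈ 0.06027. Doubling: P(τ_{4.88} ≤ 9.88) ≈ 2 · 0.06027 = 0.12054 ≈ 0.1205.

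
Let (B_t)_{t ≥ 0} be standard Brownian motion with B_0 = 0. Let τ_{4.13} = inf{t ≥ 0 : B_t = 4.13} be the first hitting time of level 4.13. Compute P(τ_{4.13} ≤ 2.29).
P(τ_{4.13} ≤ 2.29) = 2(1 − Φ(4.13/√2.29)) = 2(1 − Φ(2.7292)) ≈ 0.0063

By the reflection principle for standard BM, P(τ_b ≤ t) = 2 · P(B_t ≥ b). Since B_t ~ N(0, t), P(B_t ≥ 4.13) = 1 − Φ(4.13/√t) = 1 − Φ(4.13/√2.29) = 1 − Φ(2.7292) ≈ 0.00317. Doubling: P(τ_{4.13} ≤ 2.29) ≈ 2 · 0.00317 = 0.00634 ≈ 0.0063.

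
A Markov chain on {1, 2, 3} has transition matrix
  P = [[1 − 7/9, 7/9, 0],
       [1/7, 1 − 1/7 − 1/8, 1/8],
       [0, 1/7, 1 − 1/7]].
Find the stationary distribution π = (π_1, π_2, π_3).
π = (24/269, 392/807, 343/807)

This is a birth-death chain on three states, which satisfies detailed balance: π_1 · P_{12} = π_2 · P_{21} and π_2 · P_{23} = π_3 · P_{32}.
From π_1 · 7/9 = π_2 · 1/7: π_2/π_1 = (7/9)/(1/7) = 49/9.
From π_2 · 1/8 = π_3 · 1/7: π_3/π_2 = (1/8)/(1/7) = 7/8.
Take π_1 proportional to 1; then unnormalized π = (1, 49/9, 343/72). Normalize by dividing by the sum 269/24:
  π = (24/269, 392/807, 343/807).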